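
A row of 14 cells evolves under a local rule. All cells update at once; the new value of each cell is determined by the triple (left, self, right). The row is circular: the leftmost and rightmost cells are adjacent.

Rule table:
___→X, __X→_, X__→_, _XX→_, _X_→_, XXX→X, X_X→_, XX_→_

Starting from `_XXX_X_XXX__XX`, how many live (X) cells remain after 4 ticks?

1

__X_____X_____
X___XXX___XXXX
__X__X__X__XXX
____________X_
count of X: 1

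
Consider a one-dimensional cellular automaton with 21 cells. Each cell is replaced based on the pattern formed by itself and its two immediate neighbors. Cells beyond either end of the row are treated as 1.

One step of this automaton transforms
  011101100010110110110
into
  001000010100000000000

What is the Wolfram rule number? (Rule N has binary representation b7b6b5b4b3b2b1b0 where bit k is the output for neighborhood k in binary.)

position 2: 111 → 1  (bit 7 = 1)
position 3: 110 → 0  (bit 6 = 0)
position 0: 101 → 0  (bit 5 = 0)
position 7: 100 → 1  (bit 4 = 1)
position 1: 011 → 0  (bit 3 = 0)
position 10: 010 → 0  (bit 2 = 0)
position 9: 001 → 1  (bit 1 = 1)
position 8: 000 → 0  (bit 0 = 0)
bits b7..b0 = 10010010 = 146

146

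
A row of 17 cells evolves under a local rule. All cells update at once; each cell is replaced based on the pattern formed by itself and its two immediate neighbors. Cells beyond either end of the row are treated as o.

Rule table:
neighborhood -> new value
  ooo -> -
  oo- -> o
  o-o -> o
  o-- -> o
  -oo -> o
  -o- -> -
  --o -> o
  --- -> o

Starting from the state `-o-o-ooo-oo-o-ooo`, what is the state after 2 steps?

oo-ooooo---oooooo

o-o-oo-ooooo-oo--
oo-ooooo---oooooo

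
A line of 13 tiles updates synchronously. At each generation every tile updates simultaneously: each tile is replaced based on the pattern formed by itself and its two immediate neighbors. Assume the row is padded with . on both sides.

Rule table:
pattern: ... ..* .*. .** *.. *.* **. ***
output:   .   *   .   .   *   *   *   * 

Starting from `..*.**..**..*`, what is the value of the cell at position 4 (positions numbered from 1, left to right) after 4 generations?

.*.*.***.***.
*.*.*.***.***
.*.*.*.***.**
*.*.*.*.***.*
position 4 holds .

.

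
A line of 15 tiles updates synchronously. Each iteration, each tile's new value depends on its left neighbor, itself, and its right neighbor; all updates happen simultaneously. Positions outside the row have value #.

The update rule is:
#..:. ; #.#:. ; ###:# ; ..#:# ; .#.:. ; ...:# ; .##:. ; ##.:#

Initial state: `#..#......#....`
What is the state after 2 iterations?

#.#..#####..###
#...#.####.#.##

#...#.####.#.##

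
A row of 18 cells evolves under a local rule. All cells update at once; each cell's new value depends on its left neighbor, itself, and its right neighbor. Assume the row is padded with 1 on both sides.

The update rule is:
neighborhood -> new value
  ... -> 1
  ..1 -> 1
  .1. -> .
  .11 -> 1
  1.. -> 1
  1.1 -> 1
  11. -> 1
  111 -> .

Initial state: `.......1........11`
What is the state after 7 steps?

1111111.111111111.

1111111.111111111.
......111.......11
1111111.111111111.  (repeats step 1; period 2)
step 7: 1111111.111111111.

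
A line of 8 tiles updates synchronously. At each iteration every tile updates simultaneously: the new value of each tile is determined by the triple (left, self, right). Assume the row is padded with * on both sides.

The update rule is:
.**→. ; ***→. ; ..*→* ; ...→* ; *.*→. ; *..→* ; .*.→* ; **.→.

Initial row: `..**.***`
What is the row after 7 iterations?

**......

**......
..******
**......  (repeats iteration 1; period 2)
iteration 7: **......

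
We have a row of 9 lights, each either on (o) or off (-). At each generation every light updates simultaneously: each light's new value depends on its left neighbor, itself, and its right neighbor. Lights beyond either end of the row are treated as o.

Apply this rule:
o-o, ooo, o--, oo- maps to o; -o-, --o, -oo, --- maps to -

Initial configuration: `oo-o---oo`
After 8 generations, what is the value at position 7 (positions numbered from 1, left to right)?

o

generation 1: ooo-o---o
generation 2: oooo-o---
generation 3: ooooo-o--
generation 4: oooooo-o-
generation 5: ooooooo-o
generation 6: oooooooo-
generation 7: ooooooooo
generation 8: ooooooooo
position 7 holds o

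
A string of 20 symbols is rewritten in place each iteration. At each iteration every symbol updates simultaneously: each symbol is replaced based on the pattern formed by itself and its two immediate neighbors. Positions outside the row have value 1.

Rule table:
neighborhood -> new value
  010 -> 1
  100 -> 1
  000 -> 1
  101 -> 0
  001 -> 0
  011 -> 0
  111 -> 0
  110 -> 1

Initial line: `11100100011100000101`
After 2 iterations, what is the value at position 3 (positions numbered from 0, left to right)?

1

00110111000111110100
10010001110000010110
position 3 holds 1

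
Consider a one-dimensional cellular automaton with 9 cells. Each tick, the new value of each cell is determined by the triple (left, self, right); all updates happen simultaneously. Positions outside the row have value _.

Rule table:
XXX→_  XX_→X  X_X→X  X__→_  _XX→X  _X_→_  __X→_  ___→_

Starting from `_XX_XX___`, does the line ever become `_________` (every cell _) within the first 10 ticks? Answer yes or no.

tick 1: _XXXXX___
tick 2: _X___X___
tick 3: _________
all cells are _ at tick 3

yes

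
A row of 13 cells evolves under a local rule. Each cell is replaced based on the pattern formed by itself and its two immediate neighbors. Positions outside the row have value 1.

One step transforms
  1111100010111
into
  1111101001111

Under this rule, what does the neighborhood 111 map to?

1

At position 0 the neighborhood is 111; the next row has 1 there.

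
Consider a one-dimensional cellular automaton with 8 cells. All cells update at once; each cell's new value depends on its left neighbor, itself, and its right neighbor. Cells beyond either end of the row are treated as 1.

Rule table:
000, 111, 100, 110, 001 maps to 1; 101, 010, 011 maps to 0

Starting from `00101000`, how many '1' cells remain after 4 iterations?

7

11000111
11111011
11111001
11111110
count of 1: 7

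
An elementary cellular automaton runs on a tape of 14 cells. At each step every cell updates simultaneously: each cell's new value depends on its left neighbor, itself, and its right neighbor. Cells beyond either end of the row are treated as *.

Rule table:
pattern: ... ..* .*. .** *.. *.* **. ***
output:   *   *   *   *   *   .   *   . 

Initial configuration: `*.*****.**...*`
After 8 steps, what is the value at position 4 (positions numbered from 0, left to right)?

step 1: *.*...*.******
step 2: *.*****.*.....
step 3: *.*...*.******  (repeats step 1; period 2)
step 8: *.*****.*.....
position 4 holds *

*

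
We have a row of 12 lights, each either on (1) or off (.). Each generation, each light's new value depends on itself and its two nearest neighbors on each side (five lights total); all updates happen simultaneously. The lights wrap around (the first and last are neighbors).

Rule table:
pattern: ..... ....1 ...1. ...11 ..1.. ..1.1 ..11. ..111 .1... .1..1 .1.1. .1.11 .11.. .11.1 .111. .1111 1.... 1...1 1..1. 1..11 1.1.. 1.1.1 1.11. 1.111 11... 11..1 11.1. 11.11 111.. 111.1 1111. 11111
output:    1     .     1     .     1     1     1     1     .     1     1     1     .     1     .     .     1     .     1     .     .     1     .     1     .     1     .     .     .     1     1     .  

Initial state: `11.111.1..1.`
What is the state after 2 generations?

.1111.1.1.11

.1.1.1..1111
.1111.1.1.11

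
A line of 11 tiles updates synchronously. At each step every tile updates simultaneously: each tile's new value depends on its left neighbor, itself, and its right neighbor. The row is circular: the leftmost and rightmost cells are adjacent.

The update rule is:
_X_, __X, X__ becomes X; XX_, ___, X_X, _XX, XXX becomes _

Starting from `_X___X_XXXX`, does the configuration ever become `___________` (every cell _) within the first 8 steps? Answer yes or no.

no

_XX_XX_____
X_____X____
XX___XXX__X
__X_X___XX_
_XX_XX_X__X
_______XXXX
X_____X____  (repeats step 2; period 5)
step 8: XX___XXX__X
step 8 is XX___XXX__X, still not uniform _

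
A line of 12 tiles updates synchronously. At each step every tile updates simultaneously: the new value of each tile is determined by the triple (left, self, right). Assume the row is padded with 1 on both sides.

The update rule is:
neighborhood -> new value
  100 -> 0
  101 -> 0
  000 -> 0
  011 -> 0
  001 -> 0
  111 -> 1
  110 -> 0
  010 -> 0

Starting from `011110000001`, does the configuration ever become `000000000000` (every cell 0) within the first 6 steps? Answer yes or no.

yes

001100000000
000000000000
all cells are 0 at step 2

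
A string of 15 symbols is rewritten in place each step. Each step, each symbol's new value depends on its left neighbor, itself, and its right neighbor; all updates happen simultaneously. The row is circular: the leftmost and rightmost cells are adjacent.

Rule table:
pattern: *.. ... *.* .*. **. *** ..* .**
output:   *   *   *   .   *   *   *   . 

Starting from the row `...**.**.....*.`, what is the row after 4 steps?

*.****.**.*****

***.**.******.*
****.**.******.
.****.**.******
*.****.**.*****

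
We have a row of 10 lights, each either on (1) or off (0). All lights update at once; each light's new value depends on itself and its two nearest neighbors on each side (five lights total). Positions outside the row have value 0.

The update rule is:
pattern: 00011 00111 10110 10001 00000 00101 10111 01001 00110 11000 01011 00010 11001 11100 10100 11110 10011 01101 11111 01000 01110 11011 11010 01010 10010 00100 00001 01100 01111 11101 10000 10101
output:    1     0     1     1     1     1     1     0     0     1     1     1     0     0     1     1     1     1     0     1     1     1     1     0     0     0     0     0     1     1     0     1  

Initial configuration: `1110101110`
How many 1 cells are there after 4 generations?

generation 1: 0111111101
generation 2: 1010001111
generation 3: 1011110110
generation 4: 1111111101
count of 1: 9

9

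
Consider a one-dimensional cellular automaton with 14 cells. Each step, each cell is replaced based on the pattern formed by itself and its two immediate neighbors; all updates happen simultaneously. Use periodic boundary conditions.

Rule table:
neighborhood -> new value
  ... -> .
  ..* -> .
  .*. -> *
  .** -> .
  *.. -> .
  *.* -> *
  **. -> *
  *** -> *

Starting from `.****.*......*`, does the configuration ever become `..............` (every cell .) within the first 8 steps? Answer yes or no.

*.*****......*
**.****.......
.**.***.......
..**.**.......
...**.*.......
....***.......
.....**.......
......*.......
step 8 is ......*......., still not uniform .

no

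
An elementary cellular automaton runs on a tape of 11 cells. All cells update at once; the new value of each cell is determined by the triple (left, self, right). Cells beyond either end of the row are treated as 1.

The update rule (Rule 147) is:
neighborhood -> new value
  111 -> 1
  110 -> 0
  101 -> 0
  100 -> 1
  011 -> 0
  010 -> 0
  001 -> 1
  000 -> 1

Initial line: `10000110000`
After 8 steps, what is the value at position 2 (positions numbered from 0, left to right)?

1

01111001111
00110110111
11000000011
10111111101
00011111000
11101110111
11000100011
10111011101
position 2 holds 1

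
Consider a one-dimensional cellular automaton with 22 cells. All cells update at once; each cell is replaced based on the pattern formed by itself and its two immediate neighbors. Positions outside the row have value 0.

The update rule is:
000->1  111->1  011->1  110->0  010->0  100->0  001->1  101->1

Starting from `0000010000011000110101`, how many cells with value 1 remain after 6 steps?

12

1111100111110011101010
1111001111100111010100
1110011111001110101001
1100111110011101010010
1001111100111010100100
0011111001110101001001
count of 1: 12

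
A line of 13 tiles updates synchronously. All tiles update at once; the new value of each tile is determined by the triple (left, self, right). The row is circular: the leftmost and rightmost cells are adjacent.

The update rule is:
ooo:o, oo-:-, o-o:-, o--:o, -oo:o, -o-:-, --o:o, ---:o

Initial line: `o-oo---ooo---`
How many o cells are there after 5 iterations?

9

iteration 1: --o-ooooo-ooo
iteration 2: oo--oooo--oo-
iteration 3: o-ooooo-ooo--
iteration 4: --oooo--oo-oo
iteration 5: ooooo-ooo--o-
count of o: 9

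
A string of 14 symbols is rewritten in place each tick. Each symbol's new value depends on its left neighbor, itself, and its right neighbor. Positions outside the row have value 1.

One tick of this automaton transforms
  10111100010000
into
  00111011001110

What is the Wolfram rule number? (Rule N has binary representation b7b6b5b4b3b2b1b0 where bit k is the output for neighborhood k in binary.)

position 3: 111 → 1  (bit 7 = 1)
position 0: 110 → 0  (bit 6 = 0)
position 1: 101 → 0  (bit 5 = 0)
position 6: 100 → 1  (bit 4 = 1)
position 2: 011 → 1  (bit 3 = 1)
position 9: 010 → 0  (bit 2 = 0)
position 8: 001 → 0  (bit 1 = 0)
position 7: 000 → 1  (bit 0 = 1)
bits b7..b0 = 10011001 = 153

153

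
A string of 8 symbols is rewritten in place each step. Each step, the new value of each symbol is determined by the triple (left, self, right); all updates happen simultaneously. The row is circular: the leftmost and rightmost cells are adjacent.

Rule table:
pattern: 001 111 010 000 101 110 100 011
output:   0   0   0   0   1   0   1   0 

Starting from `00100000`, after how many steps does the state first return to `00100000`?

8

00010000
00001000
00000100
00000010
00000001
10000000
01000000
00100000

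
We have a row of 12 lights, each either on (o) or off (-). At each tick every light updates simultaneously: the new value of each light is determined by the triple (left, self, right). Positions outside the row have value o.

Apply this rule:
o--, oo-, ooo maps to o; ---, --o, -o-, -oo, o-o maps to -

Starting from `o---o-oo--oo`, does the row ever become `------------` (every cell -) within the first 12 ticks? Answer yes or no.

tick 1: oo-----oo--o
tick 2: ooo-----oo--
tick 3: oooo-----oo-
tick 4: ooooo-----o-
tick 5: oooooo------
tick 6: ooooooo-----
tick 7: oooooooo----
tick 8: ooooooooo---
tick 9: oooooooooo--
tick 10: ooooooooooo-
tick 11: ooooooooooo-  (fixed point — unchanged through tick 12)
tick 12 is ooooooooooo-, still not uniform -

no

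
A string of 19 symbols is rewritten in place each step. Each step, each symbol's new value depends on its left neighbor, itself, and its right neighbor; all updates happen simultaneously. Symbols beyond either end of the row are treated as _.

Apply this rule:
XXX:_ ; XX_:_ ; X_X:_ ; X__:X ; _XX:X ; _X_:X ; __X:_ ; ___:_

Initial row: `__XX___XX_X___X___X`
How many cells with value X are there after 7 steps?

__X_X__X__XX__XX__X
__X_XX_XX_X_X_X_X_X
__X_X__X__X_X_X_X_X
__X_XX_XX_X_X_X_X_X  (repeats step 2; period 2)
step 7: __X_X__X__X_X_X_X_X
count of X: 8

8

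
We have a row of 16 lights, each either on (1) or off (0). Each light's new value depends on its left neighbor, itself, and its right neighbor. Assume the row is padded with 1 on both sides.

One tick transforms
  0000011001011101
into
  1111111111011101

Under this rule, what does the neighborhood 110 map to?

At position 6 the neighborhood is 110; the next row has 1 there.

1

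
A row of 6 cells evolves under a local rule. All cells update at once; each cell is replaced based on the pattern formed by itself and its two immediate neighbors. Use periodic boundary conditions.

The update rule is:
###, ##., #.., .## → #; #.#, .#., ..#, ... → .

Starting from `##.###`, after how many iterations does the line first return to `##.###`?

##.###

1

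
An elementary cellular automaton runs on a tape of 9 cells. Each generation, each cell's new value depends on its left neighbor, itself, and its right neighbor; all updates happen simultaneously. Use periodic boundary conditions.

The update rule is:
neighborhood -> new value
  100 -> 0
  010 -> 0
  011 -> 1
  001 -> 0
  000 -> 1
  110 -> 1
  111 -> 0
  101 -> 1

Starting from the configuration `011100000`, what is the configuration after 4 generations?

011101001

010101111
101011001
110111001
011101001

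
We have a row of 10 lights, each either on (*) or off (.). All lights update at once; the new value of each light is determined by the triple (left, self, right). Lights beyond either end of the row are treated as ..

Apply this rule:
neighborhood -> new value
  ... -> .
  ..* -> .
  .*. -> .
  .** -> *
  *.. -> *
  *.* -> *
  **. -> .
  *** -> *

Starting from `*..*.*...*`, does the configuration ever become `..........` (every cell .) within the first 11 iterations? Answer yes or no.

yes

.*..*.*...
..*..*.*..
...*..*.*.
....*..*.*
.....*..*.
......*..*
.......*..
........*.
.........*
..........
all cells are . at iteration 10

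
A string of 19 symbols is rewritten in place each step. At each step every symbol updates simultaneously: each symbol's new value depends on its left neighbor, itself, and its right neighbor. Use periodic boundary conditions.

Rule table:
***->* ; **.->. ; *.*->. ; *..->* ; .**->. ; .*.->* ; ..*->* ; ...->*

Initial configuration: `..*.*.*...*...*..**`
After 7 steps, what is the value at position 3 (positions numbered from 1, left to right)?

.

***.*.***********..
.*..*..*********.**
.******.*******....
*.****...*****.****
...**.***.***...***
***....*...*.***.*.
.*.*********..*..*.
position 3 holds .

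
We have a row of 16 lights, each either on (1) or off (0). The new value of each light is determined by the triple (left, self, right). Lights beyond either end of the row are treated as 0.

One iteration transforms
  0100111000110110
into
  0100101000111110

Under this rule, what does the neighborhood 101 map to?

1

At position 12 the neighborhood is 101; the next row has 1 there.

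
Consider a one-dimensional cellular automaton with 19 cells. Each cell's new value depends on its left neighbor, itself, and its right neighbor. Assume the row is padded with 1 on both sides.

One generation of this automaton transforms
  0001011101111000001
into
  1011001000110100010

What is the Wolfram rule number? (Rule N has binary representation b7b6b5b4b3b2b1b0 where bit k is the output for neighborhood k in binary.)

150

position 6: 111 → 1  (bit 7 = 1)
position 7: 110 → 0  (bit 6 = 0)
position 4: 101 → 0  (bit 5 = 0)
position 0: 100 → 1  (bit 4 = 1)
position 5: 011 → 0  (bit 3 = 0)
position 3: 010 → 1  (bit 2 = 1)
position 2: 001 → 1  (bit 1 = 1)
position 1: 000 → 0  (bit 0 = 0)
bits b7..b0 = 10010110 = 150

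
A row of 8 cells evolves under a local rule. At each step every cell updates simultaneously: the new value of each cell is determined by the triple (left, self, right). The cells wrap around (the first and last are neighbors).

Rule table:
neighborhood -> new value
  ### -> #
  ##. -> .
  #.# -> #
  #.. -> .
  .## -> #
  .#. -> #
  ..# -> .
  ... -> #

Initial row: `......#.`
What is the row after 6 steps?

.#######

#####.#.
####.###
###.####
##.#####
#.######
.#######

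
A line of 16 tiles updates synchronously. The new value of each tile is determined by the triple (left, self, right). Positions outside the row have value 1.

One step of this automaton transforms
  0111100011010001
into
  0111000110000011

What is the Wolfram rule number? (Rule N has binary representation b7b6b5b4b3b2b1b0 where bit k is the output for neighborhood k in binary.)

position 2: 111 → 1  (bit 7 = 1)
position 4: 110 → 0  (bit 6 = 0)
position 0: 101 → 0  (bit 5 = 0)
position 5: 100 → 0  (bit 4 = 0)
position 1: 011 → 1  (bit 3 = 1)
position 11: 010 → 0  (bit 2 = 0)
position 7: 001 → 1  (bit 1 = 1)
position 6: 000 → 0  (bit 0 = 0)
bits b7..b0 = 10001010 = 138

138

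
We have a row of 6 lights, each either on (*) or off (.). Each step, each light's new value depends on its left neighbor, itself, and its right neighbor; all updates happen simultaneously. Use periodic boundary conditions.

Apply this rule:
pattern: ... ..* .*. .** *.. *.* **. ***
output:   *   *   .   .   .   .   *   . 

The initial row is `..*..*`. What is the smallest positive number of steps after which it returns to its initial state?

3

.*..*.
*..*..
..*..*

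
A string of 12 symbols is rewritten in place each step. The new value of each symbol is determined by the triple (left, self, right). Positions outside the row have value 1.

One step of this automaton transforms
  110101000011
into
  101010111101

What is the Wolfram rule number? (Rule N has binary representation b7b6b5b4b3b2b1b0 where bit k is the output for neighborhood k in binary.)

position 0: 111 → 1  (bit 7 = 1)
position 1: 110 → 0  (bit 6 = 0)
position 2: 101 → 1  (bit 5 = 1)
position 6: 100 → 1  (bit 4 = 1)
position 10: 011 → 0  (bit 3 = 0)
position 3: 010 → 0  (bit 2 = 0)
position 9: 001 → 1  (bit 1 = 1)
position 7: 000 → 1  (bit 0 = 1)
bits b7..b0 = 10110011 = 179

179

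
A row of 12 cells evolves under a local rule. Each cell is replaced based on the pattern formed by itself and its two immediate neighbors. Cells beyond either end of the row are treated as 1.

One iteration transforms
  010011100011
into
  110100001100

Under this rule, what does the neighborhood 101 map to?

1

At position 0 the neighborhood is 101; the next row has 1 there.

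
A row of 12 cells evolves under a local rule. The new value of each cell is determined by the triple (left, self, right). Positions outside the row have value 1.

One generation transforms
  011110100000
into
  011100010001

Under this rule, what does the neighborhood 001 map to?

At position 11 the neighborhood is 001; the next row has 1 there.

1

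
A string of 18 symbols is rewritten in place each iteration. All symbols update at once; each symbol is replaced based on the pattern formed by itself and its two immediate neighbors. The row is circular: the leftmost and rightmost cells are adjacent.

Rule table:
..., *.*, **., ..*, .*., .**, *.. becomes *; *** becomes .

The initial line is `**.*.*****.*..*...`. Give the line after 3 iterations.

******...*********

iteration 1: ******...*********
iteration 2: .....*****........
iteration 3: ******...*********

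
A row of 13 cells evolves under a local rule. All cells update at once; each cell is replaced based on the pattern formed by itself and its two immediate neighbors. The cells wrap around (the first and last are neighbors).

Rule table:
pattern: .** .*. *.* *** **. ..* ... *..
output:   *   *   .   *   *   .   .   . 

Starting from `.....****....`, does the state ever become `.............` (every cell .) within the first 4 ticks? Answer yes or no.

.....****....  (fixed point — unchanged through tick 4)
tick 4 is .....****...., still not uniform .

no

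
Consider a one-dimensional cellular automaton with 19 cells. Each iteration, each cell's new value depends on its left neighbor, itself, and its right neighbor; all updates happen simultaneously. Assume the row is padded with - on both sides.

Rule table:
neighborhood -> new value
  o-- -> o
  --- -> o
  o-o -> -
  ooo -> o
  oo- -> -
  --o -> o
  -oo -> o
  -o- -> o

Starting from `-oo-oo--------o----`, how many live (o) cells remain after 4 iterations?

15

oo--o-ooooooooooooo
o-ooo-oooooooooooo-
o-oo--ooooooooooo-o
o-o-oooooooooooo--o
count of o: 15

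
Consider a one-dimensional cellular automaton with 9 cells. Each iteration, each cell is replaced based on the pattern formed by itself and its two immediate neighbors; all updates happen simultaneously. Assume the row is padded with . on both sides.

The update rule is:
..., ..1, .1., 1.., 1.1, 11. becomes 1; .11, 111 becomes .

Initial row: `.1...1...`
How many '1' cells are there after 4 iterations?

111111111
........1
111111111  (repeats iteration 1; period 2)
iteration 4: ........1
count of 1: 1

1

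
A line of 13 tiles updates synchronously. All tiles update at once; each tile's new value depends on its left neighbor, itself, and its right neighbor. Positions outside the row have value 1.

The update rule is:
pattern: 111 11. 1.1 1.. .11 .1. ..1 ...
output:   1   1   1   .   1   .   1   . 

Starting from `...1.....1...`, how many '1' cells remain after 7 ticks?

9

..1.....1...1
.1.....1...11
1.....1...111
1....1...1111
1...1...11111
1..1...111111
1.1...1111111
count of 1: 9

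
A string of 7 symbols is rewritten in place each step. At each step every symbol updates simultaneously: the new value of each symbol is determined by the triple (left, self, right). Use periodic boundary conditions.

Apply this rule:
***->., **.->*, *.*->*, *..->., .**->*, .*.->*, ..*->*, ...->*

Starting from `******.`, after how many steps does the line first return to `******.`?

step 1: *....**
step 2: *.****.
step 3: ***..**
step 4: ..*.**.
step 5: ******.

5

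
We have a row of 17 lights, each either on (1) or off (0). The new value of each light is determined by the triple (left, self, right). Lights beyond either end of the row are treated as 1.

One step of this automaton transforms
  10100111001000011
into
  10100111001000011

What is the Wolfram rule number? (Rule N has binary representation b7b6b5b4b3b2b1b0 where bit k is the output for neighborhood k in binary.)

position 6: 111 → 1  (bit 7 = 1)
position 0: 110 → 1  (bit 6 = 1)
position 1: 101 → 0  (bit 5 = 0)
position 3: 100 → 0  (bit 4 = 0)
position 5: 011 → 1  (bit 3 = 1)
position 2: 010 → 1  (bit 2 = 1)
position 4: 001 → 0  (bit 1 = 0)
position 12: 000 → 0  (bit 0 = 0)
bits b7..b0 = 11001100 = 204

204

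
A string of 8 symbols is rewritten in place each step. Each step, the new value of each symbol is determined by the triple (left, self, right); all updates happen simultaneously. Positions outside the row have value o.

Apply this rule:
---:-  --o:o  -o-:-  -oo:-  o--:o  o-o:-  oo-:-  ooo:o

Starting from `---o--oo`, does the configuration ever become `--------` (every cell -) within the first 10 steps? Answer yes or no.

yes

o-o-oo-o
--------
all cells are - at step 2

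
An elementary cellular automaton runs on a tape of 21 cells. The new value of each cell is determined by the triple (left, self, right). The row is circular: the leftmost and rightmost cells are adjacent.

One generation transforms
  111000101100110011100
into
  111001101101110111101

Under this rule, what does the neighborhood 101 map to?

0

At position 7 the neighborhood is 101; the next row has 0 there.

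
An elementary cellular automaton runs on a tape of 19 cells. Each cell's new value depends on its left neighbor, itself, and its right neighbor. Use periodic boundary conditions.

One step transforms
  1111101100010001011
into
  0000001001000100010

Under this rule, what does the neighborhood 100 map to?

0

At position 8 the neighborhood is 100; the next row has 0 there.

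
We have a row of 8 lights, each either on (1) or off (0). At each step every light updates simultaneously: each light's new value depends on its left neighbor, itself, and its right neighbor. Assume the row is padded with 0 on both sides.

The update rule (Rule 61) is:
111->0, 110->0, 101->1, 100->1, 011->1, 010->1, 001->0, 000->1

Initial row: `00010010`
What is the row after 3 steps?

11101101

step 1: 11011011
step 2: 10110110
step 3: 11101101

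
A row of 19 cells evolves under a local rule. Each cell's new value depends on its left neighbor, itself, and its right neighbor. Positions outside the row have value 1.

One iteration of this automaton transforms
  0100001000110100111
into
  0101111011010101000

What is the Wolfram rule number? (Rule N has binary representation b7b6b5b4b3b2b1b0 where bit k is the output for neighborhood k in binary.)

71

position 17: 111 → 0  (bit 7 = 0)
position 11: 110 → 1  (bit 6 = 1)
position 0: 101 → 0  (bit 5 = 0)
position 2: 100 → 0  (bit 4 = 0)
position 10: 011 → 0  (bit 3 = 0)
position 1: 010 → 1  (bit 2 = 1)
position 5: 001 → 1  (bit 1 = 1)
position 3: 000 → 1  (bit 0 = 1)
bits b7..b0 = 01000111 = 71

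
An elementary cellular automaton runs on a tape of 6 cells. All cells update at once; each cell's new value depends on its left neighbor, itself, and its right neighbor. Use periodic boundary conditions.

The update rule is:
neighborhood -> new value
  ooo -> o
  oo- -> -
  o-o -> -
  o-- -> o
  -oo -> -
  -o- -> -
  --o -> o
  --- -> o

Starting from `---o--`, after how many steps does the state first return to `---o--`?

step 1: ooo-oo
step 2: oo---o
step 3: o-ooo-
step 4: ---o--

4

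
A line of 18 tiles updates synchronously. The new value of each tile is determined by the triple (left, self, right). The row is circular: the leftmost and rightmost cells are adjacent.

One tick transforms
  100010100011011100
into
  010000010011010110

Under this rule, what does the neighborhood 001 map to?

At position 3 the neighborhood is 001; the next row has 0 there.

0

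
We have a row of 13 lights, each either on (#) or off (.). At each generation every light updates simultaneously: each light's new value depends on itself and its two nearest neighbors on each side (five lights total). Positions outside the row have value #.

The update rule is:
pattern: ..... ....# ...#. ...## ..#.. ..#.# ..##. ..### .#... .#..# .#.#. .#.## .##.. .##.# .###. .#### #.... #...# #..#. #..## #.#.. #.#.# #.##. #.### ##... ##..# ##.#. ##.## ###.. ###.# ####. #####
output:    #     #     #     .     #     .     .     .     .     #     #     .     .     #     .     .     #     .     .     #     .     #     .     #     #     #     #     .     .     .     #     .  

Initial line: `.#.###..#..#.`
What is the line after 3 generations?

.###..#######

generation 1: ##.#..#.##...
generation 2: #.#.#.....#..
generation 3: .###..#######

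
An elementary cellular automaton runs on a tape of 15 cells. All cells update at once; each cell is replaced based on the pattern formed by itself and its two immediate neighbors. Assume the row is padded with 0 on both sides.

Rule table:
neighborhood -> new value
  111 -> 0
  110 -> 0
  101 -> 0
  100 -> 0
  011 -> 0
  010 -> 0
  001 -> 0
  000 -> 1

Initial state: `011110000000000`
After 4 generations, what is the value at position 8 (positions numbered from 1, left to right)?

000000111111111
111110000000000
000000111111111  (repeats generation 1; period 2)
generation 4: 111110000000000
position 8 holds 0

0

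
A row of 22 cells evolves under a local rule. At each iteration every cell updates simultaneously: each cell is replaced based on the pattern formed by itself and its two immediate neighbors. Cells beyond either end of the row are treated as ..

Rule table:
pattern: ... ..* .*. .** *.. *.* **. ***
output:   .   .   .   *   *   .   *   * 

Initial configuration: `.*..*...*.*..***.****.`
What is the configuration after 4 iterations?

..*..*.....*.***.*****
...*..*......***.*****
....*..*.....***.*****
.....*..*....***.*****

.....*..*....***.*****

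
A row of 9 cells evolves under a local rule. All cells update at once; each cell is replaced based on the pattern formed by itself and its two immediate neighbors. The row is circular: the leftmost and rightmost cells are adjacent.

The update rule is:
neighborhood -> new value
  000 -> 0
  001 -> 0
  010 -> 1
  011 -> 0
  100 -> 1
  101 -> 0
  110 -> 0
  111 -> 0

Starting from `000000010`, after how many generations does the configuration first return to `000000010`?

000000011
100000000
110000000
001000000
001100000
000010000
000011000
000000100
000000110
000000001
100000001
010000000
011000000
000100000
000110000
000001000
000001100
000000010

18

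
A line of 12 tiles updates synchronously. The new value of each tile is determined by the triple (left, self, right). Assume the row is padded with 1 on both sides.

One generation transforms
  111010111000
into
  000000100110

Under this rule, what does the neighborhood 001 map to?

At position 11 the neighborhood is 001; the next row has 0 there.

0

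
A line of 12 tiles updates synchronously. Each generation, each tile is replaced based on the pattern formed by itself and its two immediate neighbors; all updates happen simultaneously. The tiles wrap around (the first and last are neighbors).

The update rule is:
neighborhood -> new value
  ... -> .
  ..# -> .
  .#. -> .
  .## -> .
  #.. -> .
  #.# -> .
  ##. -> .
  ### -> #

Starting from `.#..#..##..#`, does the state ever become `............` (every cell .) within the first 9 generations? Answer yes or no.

generation 1: ............
all cells are . at generation 1

yes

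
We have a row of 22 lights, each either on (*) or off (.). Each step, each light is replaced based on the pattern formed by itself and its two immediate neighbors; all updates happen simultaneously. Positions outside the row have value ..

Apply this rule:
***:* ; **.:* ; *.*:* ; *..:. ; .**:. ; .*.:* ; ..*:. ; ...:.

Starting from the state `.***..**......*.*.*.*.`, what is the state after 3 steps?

..**...*......*******.
...*...*.......******.
...*...*........*****.

...*...*........*****.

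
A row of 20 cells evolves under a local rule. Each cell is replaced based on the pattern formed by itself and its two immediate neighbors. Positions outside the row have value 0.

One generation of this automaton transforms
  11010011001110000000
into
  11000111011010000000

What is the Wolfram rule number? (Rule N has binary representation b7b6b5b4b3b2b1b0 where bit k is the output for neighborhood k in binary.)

74

position 11: 111 → 0  (bit 7 = 0)
position 1: 110 → 1  (bit 6 = 1)
position 2: 101 → 0  (bit 5 = 0)
position 4: 100 → 0  (bit 4 = 0)
position 0: 011 → 1  (bit 3 = 1)
position 3: 010 → 0  (bit 2 = 0)
position 5: 001 → 1  (bit 1 = 1)
position 14: 000 → 0  (bit 0 = 0)
bits b7..b0 = 01001010 = 74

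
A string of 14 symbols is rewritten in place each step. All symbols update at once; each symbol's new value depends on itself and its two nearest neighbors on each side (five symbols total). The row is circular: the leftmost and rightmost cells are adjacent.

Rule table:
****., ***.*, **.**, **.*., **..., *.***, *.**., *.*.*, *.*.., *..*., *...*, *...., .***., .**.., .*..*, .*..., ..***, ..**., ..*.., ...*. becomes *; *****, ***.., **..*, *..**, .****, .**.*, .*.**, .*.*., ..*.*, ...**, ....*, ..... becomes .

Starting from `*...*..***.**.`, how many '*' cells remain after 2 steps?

******.*****.*
....****..****
count of *: 8

8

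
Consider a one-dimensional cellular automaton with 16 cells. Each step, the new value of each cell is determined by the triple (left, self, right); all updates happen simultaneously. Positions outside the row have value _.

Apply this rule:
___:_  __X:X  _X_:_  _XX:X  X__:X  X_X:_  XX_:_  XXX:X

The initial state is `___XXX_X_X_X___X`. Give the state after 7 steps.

X_X_____X_______

__XXX_______X_X_
_XXX_X_____X___X
XXX___X___X_X_X_
XX_X_X_X_X_____X
X_________X___X_
_X_______X_X_X_X
X_X_____X_______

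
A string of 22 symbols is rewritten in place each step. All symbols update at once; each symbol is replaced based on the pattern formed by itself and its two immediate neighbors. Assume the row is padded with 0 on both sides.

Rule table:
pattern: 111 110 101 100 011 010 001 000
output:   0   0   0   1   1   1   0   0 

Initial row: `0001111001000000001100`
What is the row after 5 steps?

step 1: 0001000101100000001010
step 2: 0001100101010000001011
step 3: 0001010101011000001010
step 4: 0001010101010100001011
step 5: 0001010101010110001010

0001010101010110001010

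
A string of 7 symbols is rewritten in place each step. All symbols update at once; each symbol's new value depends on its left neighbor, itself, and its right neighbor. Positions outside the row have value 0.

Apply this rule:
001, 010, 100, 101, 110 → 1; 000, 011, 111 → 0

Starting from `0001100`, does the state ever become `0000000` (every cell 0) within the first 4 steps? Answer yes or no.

0010110
0111011
1001101
1110111
step 4 is 1110111, still not uniform 0

no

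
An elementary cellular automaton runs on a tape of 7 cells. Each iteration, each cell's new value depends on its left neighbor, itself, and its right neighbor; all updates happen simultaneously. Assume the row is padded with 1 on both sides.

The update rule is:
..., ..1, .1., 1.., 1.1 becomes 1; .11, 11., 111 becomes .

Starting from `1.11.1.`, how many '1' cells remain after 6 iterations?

4

.1..111
1111...
....111
1111...  (repeats iteration 2; period 2)
iteration 6: 1111...
count of 1: 4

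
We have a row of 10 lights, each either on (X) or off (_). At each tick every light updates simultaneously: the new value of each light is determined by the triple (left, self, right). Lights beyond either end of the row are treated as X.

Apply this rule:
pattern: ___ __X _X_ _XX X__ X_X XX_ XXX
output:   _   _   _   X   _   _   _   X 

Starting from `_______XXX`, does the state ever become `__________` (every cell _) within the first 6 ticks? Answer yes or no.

no

_______XXX  (fixed point — unchanged through tick 6)
tick 6 is _______XXX, still not uniform _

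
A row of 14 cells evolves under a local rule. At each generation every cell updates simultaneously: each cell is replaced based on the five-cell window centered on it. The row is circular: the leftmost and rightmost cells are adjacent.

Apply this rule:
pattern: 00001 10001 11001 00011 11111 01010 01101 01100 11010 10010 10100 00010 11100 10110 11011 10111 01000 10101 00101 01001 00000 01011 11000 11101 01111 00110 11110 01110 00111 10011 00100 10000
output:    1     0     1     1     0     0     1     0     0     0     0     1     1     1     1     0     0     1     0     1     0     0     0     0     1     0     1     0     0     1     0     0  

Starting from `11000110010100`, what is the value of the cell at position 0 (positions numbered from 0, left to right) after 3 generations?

generation 1: 00001001000011
generation 2: 00110100001100
generation 3: 11010000110000
position 0 holds 1

1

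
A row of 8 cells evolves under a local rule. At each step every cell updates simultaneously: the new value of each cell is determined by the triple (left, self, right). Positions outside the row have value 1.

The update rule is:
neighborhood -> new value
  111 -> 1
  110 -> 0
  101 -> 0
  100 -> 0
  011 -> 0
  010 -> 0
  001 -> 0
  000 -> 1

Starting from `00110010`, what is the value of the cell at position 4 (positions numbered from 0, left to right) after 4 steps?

00000000
01111110
00111100
00011000
position 4 holds 1

1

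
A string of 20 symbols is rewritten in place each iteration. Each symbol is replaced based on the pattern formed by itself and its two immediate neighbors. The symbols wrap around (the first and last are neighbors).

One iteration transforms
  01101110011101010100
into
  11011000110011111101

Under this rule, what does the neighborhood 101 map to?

1

At position 3 the neighborhood is 101; the next row has 1 there.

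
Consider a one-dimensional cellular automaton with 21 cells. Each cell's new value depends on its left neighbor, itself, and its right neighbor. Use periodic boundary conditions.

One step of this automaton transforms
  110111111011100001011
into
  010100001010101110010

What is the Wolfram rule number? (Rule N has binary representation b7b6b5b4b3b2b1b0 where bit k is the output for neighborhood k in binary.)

position 0: 111 → 0  (bit 7 = 0)
position 1: 110 → 1  (bit 6 = 1)
position 2: 101 → 0  (bit 5 = 0)
position 13: 100 → 0  (bit 4 = 0)
position 3: 011 → 1  (bit 3 = 1)
position 17: 010 → 0  (bit 2 = 0)
position 16: 001 → 1  (bit 1 = 1)
position 14: 000 → 1  (bit 0 = 1)
bits b7..b0 = 01001011 = 75

75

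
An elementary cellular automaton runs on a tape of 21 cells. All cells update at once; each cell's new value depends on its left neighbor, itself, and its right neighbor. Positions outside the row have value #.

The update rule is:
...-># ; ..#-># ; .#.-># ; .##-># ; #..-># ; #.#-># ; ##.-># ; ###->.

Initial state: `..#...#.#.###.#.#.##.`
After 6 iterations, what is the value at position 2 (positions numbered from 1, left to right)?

###########.#########
..........###........
###########.#########  (repeats iteration 1; period 2)
iteration 6: ..........###........
position 2 holds .

.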